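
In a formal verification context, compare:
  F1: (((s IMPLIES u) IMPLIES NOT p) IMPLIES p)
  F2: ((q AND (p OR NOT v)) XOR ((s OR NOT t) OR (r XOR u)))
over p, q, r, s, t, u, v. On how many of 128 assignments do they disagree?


F1 = (((s IMPLIES u) IMPLIES NOT p) IMPLIES p)
F2 = ((q AND (p OR NOT v)) XOR ((s OR NOT t) OR (r XOR u)))
Evaluate both on each of 128 rows (bits = p,q,r,s,t,u,v):
  row 0 [0000000]: F1=0 F2=1 (differ) -> 1
  row 1 [0000001]: F1=0 F2=1 (differ) -> 1
  row 2 [0000010]: F1=0 F2=1 (differ) -> 1
  row 3 [0000011]: F1=0 F2=1 (differ) -> 1
  row 4 [0000100]: F1=0 F2=0 -> 0
  (every remaining row is evaluated the same way; all 128 results are listed next)
Full result column, 8 rows per line (p,q,r,s fixed per line; t,u,v runs 000..111 left to right):
  rows 0-7 [p,q,r,s=0000]: 11110011  (ones: 6)
  rows 8-15 [p,q,r,s=0001]: 11111111  (ones: 8)
  rows 16-23 [p,q,r,s=0010]: 11111100  (ones: 6)
  rows 24-31 [p,q,r,s=0011]: 11111111  (ones: 8)
  rows 32-39 [p,q,r,s=0100]: 01011001  (ones: 4)
  rows 40-47 [p,q,r,s=0101]: 01010101  (ones: 4)
  rows 48-55 [p,q,r,s=0110]: 01010110  (ones: 4)
  rows 56-63 [p,q,r,s=0111]: 01010101  (ones: 4)
  rows 64-71 [p,q,r,s=1000]: 00001100  (ones: 2)
  rows 72-79 [p,q,r,s=1001]: 00000000  (ones: 0)
  rows 80-87 [p,q,r,s=1010]: 00000011  (ones: 2)
  rows 88-95 [p,q,r,s=1011]: 00000000  (ones: 0)
  rows 96-103 [p,q,r,s=1100]: 11110011  (ones: 6)
  rows 104-111 [p,q,r,s=1101]: 11111111  (ones: 8)
  rows 112-119 [p,q,r,s=1110]: 11111100  (ones: 6)
  rows 120-127 [p,q,r,s=1111]: 11111111  (ones: 8)
Disagreements = 6+8+6+8+4+4+4+4+2+0+2+0+6+8+6+8 = 76

76


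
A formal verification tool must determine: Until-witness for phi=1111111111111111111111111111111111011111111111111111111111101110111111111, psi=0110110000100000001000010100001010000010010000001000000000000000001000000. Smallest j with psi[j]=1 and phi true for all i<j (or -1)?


(phi U psi) at 0: need smallest j with psi[j]=1 and phi[i]=1 for all i in [0,j).
Scan from step 0:
  step 0: phi=1, psi=0 -> continue
  step 1: psi=1 and phi held for [0,1) -> witness found
Witness step = 1

1


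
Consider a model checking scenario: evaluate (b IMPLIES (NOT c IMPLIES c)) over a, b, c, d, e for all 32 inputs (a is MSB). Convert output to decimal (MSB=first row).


Formula: (b IMPLIES (NOT c IMPLIES c)) over a, b, c, d, e (32 rows)
Evaluate each row (bits = a,b,c,d,e, MSB first):
  row 0 [00000]: (0 IMPLIES (NOT 0 IMPLIES 0)) -> 1
  row 1 [00001]: (0 IMPLIES (NOT 0 IMPLIES 0)) -> 1
  row 2 [00010]: (0 IMPLIES (NOT 0 IMPLIES 0)) -> 1
  row 3 [00011]: (0 IMPLIES (NOT 0 IMPLIES 0)) -> 1
  row 4 [00100]: (0 IMPLIES (NOT 1 IMPLIES 1)) -> 1
  row 5 [00101]: (0 IMPLIES (NOT 1 IMPLIES 1)) -> 1
  row 6 [00110]: (0 IMPLIES (NOT 1 IMPLIES 1)) -> 1
  row 7 [00111]: (0 IMPLIES (NOT 1 IMPLIES 1)) -> 1
  row 8 [01000]: (1 IMPLIES (NOT 0 IMPLIES 0)) -> 0
  row 9 [01001]: (1 IMPLIES (NOT 0 IMPLIES 0)) -> 0
  row 10 [01010]: (1 IMPLIES (NOT 0 IMPLIES 0)) -> 0
  row 11 [01011]: (1 IMPLIES (NOT 0 IMPLIES 0)) -> 0
  row 12 [01100]: (1 IMPLIES (NOT 1 IMPLIES 1)) -> 1
  row 13 [01101]: (1 IMPLIES (NOT 1 IMPLIES 1)) -> 1
  row 14 [01110]: (1 IMPLIES (NOT 1 IMPLIES 1)) -> 1
  row 15 [01111]: (1 IMPLIES (NOT 1 IMPLIES 1)) -> 1
  row 16 [10000]: (0 IMPLIES (NOT 0 IMPLIES 0)) -> 1
  row 17 [10001]: (0 IMPLIES (NOT 0 IMPLIES 0)) -> 1
  row 18 [10010]: (0 IMPLIES (NOT 0 IMPLIES 0)) -> 1
  row 19 [10011]: (0 IMPLIES (NOT 0 IMPLIES 0)) -> 1
  row 20 [10100]: (0 IMPLIES (NOT 1 IMPLIES 1)) -> 1
  row 21 [10101]: (0 IMPLIES (NOT 1 IMPLIES 1)) -> 1
  row 22 [10110]: (0 IMPLIES (NOT 1 IMPLIES 1)) -> 1
  row 23 [10111]: (0 IMPLIES (NOT 1 IMPLIES 1)) -> 1
  row 24 [11000]: (1 IMPLIES (NOT 0 IMPLIES 0)) -> 0
  row 25 [11001]: (1 IMPLIES (NOT 0 IMPLIES 0)) -> 0
  row 26 [11010]: (1 IMPLIES (NOT 0 IMPLIES 0)) -> 0
  row 27 [11011]: (1 IMPLIES (NOT 0 IMPLIES 0)) -> 0
  row 28 [11100]: (1 IMPLIES (NOT 1 IMPLIES 1)) -> 1
  row 29 [11101]: (1 IMPLIES (NOT 1 IMPLIES 1)) -> 1
  row 30 [11110]: (1 IMPLIES (NOT 1 IMPLIES 1)) -> 1
  row 31 [11111]: (1 IMPLIES (NOT 1 IMPLIES 1)) -> 1
Full result column, 4 rows per line (a,b,c fixed per line; d,e runs 00..11 left to right):
  rows 0-3 [a,b,c=000]: 1111  = hex F
  rows 4-7 [a,b,c=001]: 1111  = hex F
  rows 8-11 [a,b,c=010]: 0000  = hex 0
  rows 12-15 [a,b,c=011]: 1111  = hex F
  rows 16-19 [a,b,c=100]: 1111  = hex F
  rows 20-23 [a,b,c=101]: 1111  = hex F
  rows 24-27 [a,b,c=110]: 0000  = hex 0
  rows 28-31 [a,b,c=111]: 1111  = hex F
Output column (row 0 .. row 31) = 11111111000011111111111100001111
Output column grouped in 4s = 1111 1111 0000 1111 1111 1111 0000 1111 = 0xFF0FFF0F
Convert to decimal digit by digit (value = value*16 + digit):
  F -> 15
  15*16 + 15 (F) = 255
  255*16 + 0 = 4080
  4080*16 + 15 (F) = 65295
  65295*16 + 15 (F) = 1044735
  1044735*16 + 15 (F) = 16715775
  16715775*16 + 0 = 267452400
  267452400*16 + 15 (F) = 4279238415
Decimal = 4279238415

4279238415


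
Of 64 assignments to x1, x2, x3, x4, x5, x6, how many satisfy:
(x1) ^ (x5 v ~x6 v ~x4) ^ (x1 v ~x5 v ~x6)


CNF with 3 clauses over 6 vars (64 assignments).
An assignment satisfies CNF iff every clause has >=1 true literal.
Check each row (bits = x1,x2,x3,x4,x5,x6; clause T/F shown):
  row 0 [000000]: clauses=FTT -> 0
  row 1 [000001]: clauses=FTT -> 0
  row 2 [000010]: clauses=FTT -> 0
  row 3 [000011]: clauses=FTF -> 0
  row 4 [000100]: clauses=FTT -> 0
  (every remaining row is evaluated the same way; all 64 results are listed next)
Full result column, 8 rows per line (x1,x2,x3 fixed per line; x4,x5,x6 runs 000..111 left to right):
  rows 0-7 [x1,x2,x3=000]: 00000000  (ones: 0)
  rows 8-15 [x1,x2,x3=001]: 00000000  (ones: 0)
  rows 16-23 [x1,x2,x3=010]: 00000000  (ones: 0)
  rows 24-31 [x1,x2,x3=011]: 00000000  (ones: 0)
  rows 32-39 [x1,x2,x3=100]: 11111011  (ones: 7)
  rows 40-47 [x1,x2,x3=101]: 11111011  (ones: 7)
  rows 48-55 [x1,x2,x3=110]: 11111011  (ones: 7)
  rows 56-63 [x1,x2,x3=111]: 11111011  (ones: 7)
Satisfying assignments = 0+0+0+0+7+7+7+7 = 28

28


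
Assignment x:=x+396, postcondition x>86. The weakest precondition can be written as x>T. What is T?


Formula: wp(x:=E, P) = P[E/x] (substitute E for x in postcondition)
Step 1: Postcondition: x>86
Step 2: Substitute x+396 for x: x+396>86
Step 3: Solve for x: x > 86-396 = -310

-310


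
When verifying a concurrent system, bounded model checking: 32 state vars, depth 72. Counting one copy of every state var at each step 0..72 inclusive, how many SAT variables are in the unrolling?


BMC unrolls to depth k, creating one copy of each state var for steps 0..k.
Step count = 72 + 1 = 73 (steps 0 through 72)
Vars per step = 32
Total = 32 * 73 = 2336

2336


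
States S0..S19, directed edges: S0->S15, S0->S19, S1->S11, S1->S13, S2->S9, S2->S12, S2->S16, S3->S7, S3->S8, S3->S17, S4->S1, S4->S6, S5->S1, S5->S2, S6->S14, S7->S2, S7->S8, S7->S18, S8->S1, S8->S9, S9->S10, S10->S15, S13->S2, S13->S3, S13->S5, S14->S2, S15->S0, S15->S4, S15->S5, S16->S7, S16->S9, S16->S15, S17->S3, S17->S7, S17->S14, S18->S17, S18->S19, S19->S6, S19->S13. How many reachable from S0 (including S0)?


BFS from S0:
  layer 0: {S0}
  layer 1: {S15, S19}
  layer 2: {S4, S5, S6, S13}
  layer 3: {S1, S2, S3, S14}
  layer 4: {S7, S8, S9, S11, S12, S16, S17}
  layer 5: {S10, S18}
Reachable set: {S0, S1, S2, S3, S4, S5, S6, S7, S8, S9, S10, S11, S12, S13, S14, S15, S16, S17, S18, S19}
Count = 20

20


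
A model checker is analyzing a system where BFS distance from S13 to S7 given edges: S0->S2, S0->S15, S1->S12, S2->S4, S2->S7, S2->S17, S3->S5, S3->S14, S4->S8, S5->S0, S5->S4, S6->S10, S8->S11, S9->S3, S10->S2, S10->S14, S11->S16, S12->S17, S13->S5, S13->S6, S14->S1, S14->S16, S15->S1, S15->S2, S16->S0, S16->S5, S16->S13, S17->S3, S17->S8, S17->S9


BFS layer-by-layer from S13:
  dist 0: {S13}
  dist 1: {S5, S6}
  dist 2: {S0, S4, S10}
  dist 3: {S2, S8, S14, S15}
  dist 4: {S1, S7, S11, S16, S17}
  -> S7 reached at distance 4
Shortest path length = 4

4


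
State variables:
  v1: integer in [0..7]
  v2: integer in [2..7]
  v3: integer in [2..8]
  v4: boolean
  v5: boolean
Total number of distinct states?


State space = product of domain sizes of all variables.
Domain sizes:
  v1 (integer in [0..7]): 8
  v2 (integer in [2..7]): 6
  v3 (integer in [2..8]): 7
  v4 (boolean): 2
  v5 (boolean): 2
Product = 8 * 6 * 7 * 2 * 2 = 1344

1344


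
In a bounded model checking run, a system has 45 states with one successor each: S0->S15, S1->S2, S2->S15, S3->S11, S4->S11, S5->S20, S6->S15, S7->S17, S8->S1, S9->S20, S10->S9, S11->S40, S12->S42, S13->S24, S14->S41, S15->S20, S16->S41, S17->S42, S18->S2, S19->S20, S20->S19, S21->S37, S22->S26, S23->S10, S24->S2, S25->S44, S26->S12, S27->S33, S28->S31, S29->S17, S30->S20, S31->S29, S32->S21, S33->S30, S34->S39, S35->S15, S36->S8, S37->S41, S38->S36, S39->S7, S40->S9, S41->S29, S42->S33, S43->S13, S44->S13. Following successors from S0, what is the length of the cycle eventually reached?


Trace from S0 until a state repeats:
  S0 -> S15 -> S20 -> S19 -> S20
S20 first seen at step 2, revisited at step 4.
Cycle length = 4 - 2 = 2

2


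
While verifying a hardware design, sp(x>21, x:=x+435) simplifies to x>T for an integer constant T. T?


Formula: sp(P, x:=E) = exists old_x. (x = E[old_x/x]) AND P[old_x/x] (old_x is the value of x before the assignment; eliminate old_x by solving x = E[old_x/x] for old_x)
Step 1: Precondition P: x>21, i.e. old_x > 21
Step 2: Assignment gives x = old_x + 435, so old_x = x - 435
Step 3: Substitute into P: x - 435 > 21
Step 4: Simplify: x > 21+435 = 456

456


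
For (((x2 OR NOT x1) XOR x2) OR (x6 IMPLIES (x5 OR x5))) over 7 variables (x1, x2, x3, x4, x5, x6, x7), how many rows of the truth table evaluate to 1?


Formula: (((x2 OR NOT x1) XOR x2) OR (x6 IMPLIES (x5 OR x5))) over 7 vars (128 rows)
Evaluate each row (x1, x2, x3, x4, x5, x6, x7 as bits, MSB first):
  row 0 [0000000]: (((0 OR NOT 0) XOR 0) OR (0 IMPLIES (0 OR 0))) -> 1
  row 1 [0000001]: (((0 OR NOT 0) XOR 0) OR (0 IMPLIES (0 OR 0))) -> 1
  row 2 [0000010]: (((0 OR NOT 0) XOR 0) OR (1 IMPLIES (0 OR 0))) -> 1
  row 3 [0000011]: (((0 OR NOT 0) XOR 0) OR (1 IMPLIES (0 OR 0))) -> 1
  row 4 [0000100]: (((0 OR NOT 0) XOR 0) OR (0 IMPLIES (1 OR 1))) -> 1
  (every remaining row is evaluated the same way; all 128 results are listed next)
Full result column, 8 rows per line (x1,x2,x3,x4 fixed per line; x5,x6,x7 runs 000..111 left to right):
  rows 0-7 [x1,x2,x3,x4=0000]: 11111111  (ones: 8)
  rows 8-15 [x1,x2,x3,x4=0001]: 11111111  (ones: 8)
  rows 16-23 [x1,x2,x3,x4=0010]: 11111111  (ones: 8)
  rows 24-31 [x1,x2,x3,x4=0011]: 11111111  (ones: 8)
  rows 32-39 [x1,x2,x3,x4=0100]: 11001111  (ones: 6)
  rows 40-47 [x1,x2,x3,x4=0101]: 11001111  (ones: 6)
  rows 48-55 [x1,x2,x3,x4=0110]: 11001111  (ones: 6)
  rows 56-63 [x1,x2,x3,x4=0111]: 11001111  (ones: 6)
  rows 64-71 [x1,x2,x3,x4=1000]: 11001111  (ones: 6)
  rows 72-79 [x1,x2,x3,x4=1001]: 11001111  (ones: 6)
  rows 80-87 [x1,x2,x3,x4=1010]: 11001111  (ones: 6)
  rows 88-95 [x1,x2,x3,x4=1011]: 11001111  (ones: 6)
  rows 96-103 [x1,x2,x3,x4=1100]: 11001111  (ones: 6)
  rows 104-111 [x1,x2,x3,x4=1101]: 11001111  (ones: 6)
  rows 112-119 [x1,x2,x3,x4=1110]: 11001111  (ones: 6)
  rows 120-127 [x1,x2,x3,x4=1111]: 11001111  (ones: 6)
Count of 1-rows = 8+8+8+8+6+6+6+6+6+6+6+6+6+6+6+6 = 104

104


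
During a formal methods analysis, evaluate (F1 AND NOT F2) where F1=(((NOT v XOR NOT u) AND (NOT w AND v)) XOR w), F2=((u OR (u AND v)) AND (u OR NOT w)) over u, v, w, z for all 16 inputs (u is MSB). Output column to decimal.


F1 = (((NOT v XOR NOT u) AND (NOT w AND v)) XOR w)
F2 = ((u OR (u AND v)) AND (u OR NOT w))
Counterexample to F1=>F2 is where F1=1 and F2=0.
Evaluate each row (bits = u,v,w,z, MSB first):
  row 0 [0000]: F1=0 F2=0 -> F1&~F2 -> 0
  row 1 [0001]: F1=0 F2=0 -> F1&~F2 -> 0
  row 2 [0010]: F1=1 F2=0 -> F1&~F2 -> 1
  row 3 [0011]: F1=1 F2=0 -> F1&~F2 -> 1
  row 4 [0100]: F1=1 F2=0 -> F1&~F2 -> 1
  row 5 [0101]: F1=1 F2=0 -> F1&~F2 -> 1
  row 6 [0110]: F1=1 F2=0 -> F1&~F2 -> 1
  row 7 [0111]: F1=1 F2=0 -> F1&~F2 -> 1
  row 8 [1000]: F1=0 F2=1 -> F1&~F2 -> 0
  row 9 [1001]: F1=0 F2=1 -> F1&~F2 -> 0
  row 10 [1010]: F1=1 F2=1 -> F1&~F2 -> 0
  row 11 [1011]: F1=1 F2=1 -> F1&~F2 -> 0
  row 12 [1100]: F1=0 F2=1 -> F1&~F2 -> 0
  row 13 [1101]: F1=0 F2=1 -> F1&~F2 -> 0
  row 14 [1110]: F1=1 F2=1 -> F1&~F2 -> 0
  row 15 [1111]: F1=1 F2=1 -> F1&~F2 -> 0
Full result column, 4 rows per line (u,v fixed per line; w,z runs 00..11 left to right):
  rows 0-3 [u,v=00]: 0011  = hex 3
  rows 4-7 [u,v=01]: 1111  = hex F
  rows 8-11 [u,v=10]: 0000  = hex 0
  rows 12-15 [u,v=11]: 0000  = hex 0
Counterexample vector (row 0 .. row 15) = 0011111100000000
Output column grouped in 4s = 0011 1111 0000 0000 = 0x3F00
Convert to decimal digit by digit (value = value*16 + digit):
  3 -> 3
  3*16 + 15 (F) = 63
  63*16 + 0 = 1008
  1008*16 + 0 = 16128
Decimal = 16128

16128


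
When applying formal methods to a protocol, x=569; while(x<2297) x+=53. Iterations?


Step 1: x goes from 569 toward 2297 by 53; the body runs while x<2297, so iterations = ceil((bound-start)/step)
Step 2: Distance=1728
Step 3: ceil(1728/53)=33

33


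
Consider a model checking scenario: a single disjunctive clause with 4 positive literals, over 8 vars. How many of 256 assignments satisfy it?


Step 1: Total=2^8=256
Step 2: Unsat when all 4 false: 2^4=16
Step 3: Sat=256-16=240

240


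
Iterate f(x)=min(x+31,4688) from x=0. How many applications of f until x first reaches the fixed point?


Step 1: x=0, cap=4688, increment=31
Step 2: x grows by 31 each step until capped at 4688; fixed point is x=4688
Step 3: iterations = ceil(4688/31) = 152

152


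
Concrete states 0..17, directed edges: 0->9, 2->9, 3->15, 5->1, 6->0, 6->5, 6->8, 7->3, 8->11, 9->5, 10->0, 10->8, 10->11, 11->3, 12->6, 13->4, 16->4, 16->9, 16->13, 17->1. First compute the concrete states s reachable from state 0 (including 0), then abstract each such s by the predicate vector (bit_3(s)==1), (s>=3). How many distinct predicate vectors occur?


BFS from 0:
Concrete reachable: {0, 1, 5, 9}
Abstract via predicates (bit_3(s)==1), (s>=3):
  (0,0) <- {0, 1}
  (0,1) <- {5}
  (1,1) <- {9}
Distinct abstract states = 3

3


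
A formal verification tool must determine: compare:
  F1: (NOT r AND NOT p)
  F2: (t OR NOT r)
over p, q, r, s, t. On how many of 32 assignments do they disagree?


F1 = (NOT r AND NOT p)
F2 = (t OR NOT r)
Evaluate both on each of 32 rows (bits = p,q,r,s,t):
  row 0 [00000]: F1=1 F2=1 -> 0
  row 1 [00001]: F1=1 F2=1 -> 0
  row 2 [00010]: F1=1 F2=1 -> 0
  row 3 [00011]: F1=1 F2=1 -> 0
  row 4 [00100]: F1=0 F2=0 -> 0
  row 5 [00101]: F1=0 F2=1 (differ) -> 1
  row 6 [00110]: F1=0 F2=0 -> 0
  row 7 [00111]: F1=0 F2=1 (differ) -> 1
  row 8 [01000]: F1=1 F2=1 -> 0
  row 9 [01001]: F1=1 F2=1 -> 0
  row 10 [01010]: F1=1 F2=1 -> 0
  row 11 [01011]: F1=1 F2=1 -> 0
  row 12 [01100]: F1=0 F2=0 -> 0
  row 13 [01101]: F1=0 F2=1 (differ) -> 1
  row 14 [01110]: F1=0 F2=0 -> 0
  row 15 [01111]: F1=0 F2=1 (differ) -> 1
  row 16 [10000]: F1=0 F2=1 (differ) -> 1
  row 17 [10001]: F1=0 F2=1 (differ) -> 1
  row 18 [10010]: F1=0 F2=1 (differ) -> 1
  row 19 [10011]: F1=0 F2=1 (differ) -> 1
  row 20 [10100]: F1=0 F2=0 -> 0
  row 21 [10101]: F1=0 F2=1 (differ) -> 1
  row 22 [10110]: F1=0 F2=0 -> 0
  row 23 [10111]: F1=0 F2=1 (differ) -> 1
  row 24 [11000]: F1=0 F2=1 (differ) -> 1
  row 25 [11001]: F1=0 F2=1 (differ) -> 1
  row 26 [11010]: F1=0 F2=1 (differ) -> 1
  row 27 [11011]: F1=0 F2=1 (differ) -> 1
  row 28 [11100]: F1=0 F2=0 -> 0
  row 29 [11101]: F1=0 F2=1 (differ) -> 1
  row 30 [11110]: F1=0 F2=0 -> 0
  row 31 [11111]: F1=0 F2=1 (differ) -> 1
Full result column, 8 rows per line (p,q fixed per line; r,s,t runs 000..111 left to right):
  rows 0-7 [p,q=00]: 00000101  (ones: 2)
  rows 8-15 [p,q=01]: 00000101  (ones: 2)
  rows 16-23 [p,q=10]: 11110101  (ones: 6)
  rows 24-31 [p,q=11]: 11110101  (ones: 6)
Disagreements = 2+2+6+6 = 16

16


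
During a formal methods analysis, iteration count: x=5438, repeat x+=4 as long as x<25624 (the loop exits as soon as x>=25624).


Step 1: x goes from 5438 toward 25624 by 4; the body runs while x<25624, so iterations = ceil((bound-start)/step)
Step 2: Distance=20186
Step 3: ceil(20186/4)=5047

5047


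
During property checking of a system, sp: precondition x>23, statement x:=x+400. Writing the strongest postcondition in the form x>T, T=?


Formula: sp(P, x:=E) = exists old_x. (x = E[old_x/x]) AND P[old_x/x] (old_x is the value of x before the assignment; eliminate old_x by solving x = E[old_x/x] for old_x)
Step 1: Precondition P: x>23, i.e. old_x > 23
Step 2: Assignment gives x = old_x + 400, so old_x = x - 400
Step 3: Substitute into P: x - 400 > 23
Step 4: Simplify: x > 23+400 = 423

423


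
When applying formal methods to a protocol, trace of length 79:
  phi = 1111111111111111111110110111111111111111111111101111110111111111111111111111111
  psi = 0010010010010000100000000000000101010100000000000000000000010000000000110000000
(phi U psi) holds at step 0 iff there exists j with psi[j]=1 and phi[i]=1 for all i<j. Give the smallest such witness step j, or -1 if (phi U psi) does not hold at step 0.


(phi U psi) at 0: need smallest j with psi[j]=1 and phi[i]=1 for all i in [0,j).
Scan from step 0:
  step 0: phi=1, psi=0 -> continue
  step 1: phi=1, psi=0 -> continue
  step 2: psi=1 and phi held for [0,2) -> witness found
Witness step = 2

2


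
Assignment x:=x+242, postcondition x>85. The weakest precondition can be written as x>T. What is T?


Formula: wp(x:=E, P) = P[E/x] (substitute E for x in postcondition)
Step 1: Postcondition: x>85
Step 2: Substitute x+242 for x: x+242>85
Step 3: Solve for x: x > 85-242 = -157

-157


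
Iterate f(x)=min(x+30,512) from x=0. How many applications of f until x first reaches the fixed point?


Step 1: x=0, cap=512, increment=30
Step 2: x grows by 30 each step until capped at 512; fixed point is x=512
Step 3: iterations = ceil(512/30) = 18

18


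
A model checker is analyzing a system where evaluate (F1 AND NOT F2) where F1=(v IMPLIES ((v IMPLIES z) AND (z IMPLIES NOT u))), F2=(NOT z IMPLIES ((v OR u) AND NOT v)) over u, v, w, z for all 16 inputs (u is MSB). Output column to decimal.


F1 = (v IMPLIES ((v IMPLIES z) AND (z IMPLIES NOT u)))
F2 = (NOT z IMPLIES ((v OR u) AND NOT v))
Counterexample to F1=>F2 is where F1=1 and F2=0.
Evaluate each row (bits = u,v,w,z, MSB first):
  row 0 [0000]: F1=1 F2=0 -> F1&~F2 -> 1
  row 1 [0001]: F1=1 F2=1 -> F1&~F2 -> 0
  row 2 [0010]: F1=1 F2=0 -> F1&~F2 -> 1
  row 3 [0011]: F1=1 F2=1 -> F1&~F2 -> 0
  row 4 [0100]: F1=0 F2=0 -> F1&~F2 -> 0
  row 5 [0101]: F1=1 F2=1 -> F1&~F2 -> 0
  row 6 [0110]: F1=0 F2=0 -> F1&~F2 -> 0
  row 7 [0111]: F1=1 F2=1 -> F1&~F2 -> 0
  row 8 [1000]: F1=1 F2=1 -> F1&~F2 -> 0
  row 9 [1001]: F1=1 F2=1 -> F1&~F2 -> 0
  row 10 [1010]: F1=1 F2=1 -> F1&~F2 -> 0
  row 11 [1011]: F1=1 F2=1 -> F1&~F2 -> 0
  row 12 [1100]: F1=0 F2=0 -> F1&~F2 -> 0
  row 13 [1101]: F1=0 F2=1 -> F1&~F2 -> 0
  row 14 [1110]: F1=0 F2=0 -> F1&~F2 -> 0
  row 15 [1111]: F1=0 F2=1 -> F1&~F2 -> 0
Full result column, 4 rows per line (u,v fixed per line; w,z runs 00..11 left to right):
  rows 0-3 [u,v=00]: 1010  = hex A
  rows 4-7 [u,v=01]: 0000  = hex 0
  rows 8-11 [u,v=10]: 0000  = hex 0
  rows 12-15 [u,v=11]: 0000  = hex 0
Counterexample vector (row 0 .. row 15) = 1010000000000000
Output column grouped in 4s = 1010 0000 0000 0000 = 0xA000
Convert to decimal digit by digit (value = value*16 + digit):
  A -> 10
  10*16 + 0 = 160
  160*16 + 0 = 2560
  2560*16 + 0 = 40960
Decimal = 40960

40960


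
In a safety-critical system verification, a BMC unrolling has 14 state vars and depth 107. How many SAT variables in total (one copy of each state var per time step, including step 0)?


BMC unrolls to depth k, creating one copy of each state var for steps 0..k.
Step count = 107 + 1 = 108 (steps 0 through 107)
Vars per step = 14
Total = 14 * 108 = 1512

1512


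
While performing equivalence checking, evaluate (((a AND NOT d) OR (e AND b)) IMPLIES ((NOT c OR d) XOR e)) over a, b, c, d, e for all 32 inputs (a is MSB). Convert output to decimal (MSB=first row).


Formula: (((a AND NOT d) OR (e AND b)) IMPLIES ((NOT c OR d) XOR e)) over a, b, c, d, e (32 rows)
Evaluate each row (bits = a,b,c,d,e, MSB first):
  row 0 [00000]: (((0 AND NOT 0) OR (0 AND 0)) IMPLIES ((NOT 0 OR 0) XOR 0)) -> 1
  row 1 [00001]: (((0 AND NOT 0) OR (1 AND 0)) IMPLIES ((NOT 0 OR 0) XOR 1)) -> 1
  row 2 [00010]: (((0 AND NOT 1) OR (0 AND 0)) IMPLIES ((NOT 0 OR 1) XOR 0)) -> 1
  row 3 [00011]: (((0 AND NOT 1) OR (1 AND 0)) IMPLIES ((NOT 0 OR 1) XOR 1)) -> 1
  row 4 [00100]: (((0 AND NOT 0) OR (0 AND 0)) IMPLIES ((NOT 1 OR 0) XOR 0)) -> 1
  row 5 [00101]: (((0 AND NOT 0) OR (1 AND 0)) IMPLIES ((NOT 1 OR 0) XOR 1)) -> 1
  row 6 [00110]: (((0 AND NOT 1) OR (0 AND 0)) IMPLIES ((NOT 1 OR 1) XOR 0)) -> 1
  row 7 [00111]: (((0 AND NOT 1) OR (1 AND 0)) IMPLIES ((NOT 1 OR 1) XOR 1)) -> 1
  row 8 [01000]: (((0 AND NOT 0) OR (0 AND 1)) IMPLIES ((NOT 0 OR 0) XOR 0)) -> 1
  row 9 [01001]: (((0 AND NOT 0) OR (1 AND 1)) IMPLIES ((NOT 0 OR 0) XOR 1)) -> 0
  row 10 [01010]: (((0 AND NOT 1) OR (0 AND 1)) IMPLIES ((NOT 0 OR 1) XOR 0)) -> 1
  row 11 [01011]: (((0 AND NOT 1) OR (1 AND 1)) IMPLIES ((NOT 0 OR 1) XOR 1)) -> 0
  row 12 [01100]: (((0 AND NOT 0) OR (0 AND 1)) IMPLIES ((NOT 1 OR 0) XOR 0)) -> 1
  row 13 [01101]: (((0 AND NOT 0) OR (1 AND 1)) IMPLIES ((NOT 1 OR 0) XOR 1)) -> 1
  row 14 [01110]: (((0 AND NOT 1) OR (0 AND 1)) IMPLIES ((NOT 1 OR 1) XOR 0)) -> 1
  row 15 [01111]: (((0 AND NOT 1) OR (1 AND 1)) IMPLIES ((NOT 1 OR 1) XOR 1)) -> 0
  row 16 [10000]: (((1 AND NOT 0) OR (0 AND 0)) IMPLIES ((NOT 0 OR 0) XOR 0)) -> 1
  row 17 [10001]: (((1 AND NOT 0) OR (1 AND 0)) IMPLIES ((NOT 0 OR 0) XOR 1)) -> 0
  row 18 [10010]: (((1 AND NOT 1) OR (0 AND 0)) IMPLIES ((NOT 0 OR 1) XOR 0)) -> 1
  row 19 [10011]: (((1 AND NOT 1) OR (1 AND 0)) IMPLIES ((NOT 0 OR 1) XOR 1)) -> 1
  row 20 [10100]: (((1 AND NOT 0) OR (0 AND 0)) IMPLIES ((NOT 1 OR 0) XOR 0)) -> 0
  row 21 [10101]: (((1 AND NOT 0) OR (1 AND 0)) IMPLIES ((NOT 1 OR 0) XOR 1)) -> 1
  row 22 [10110]: (((1 AND NOT 1) OR (0 AND 0)) IMPLIES ((NOT 1 OR 1) XOR 0)) -> 1
  row 23 [10111]: (((1 AND NOT 1) OR (1 AND 0)) IMPLIES ((NOT 1 OR 1) XOR 1)) -> 1
  row 24 [11000]: (((1 AND NOT 0) OR (0 AND 1)) IMPLIES ((NOT 0 OR 0) XOR 0)) -> 1
  row 25 [11001]: (((1 AND NOT 0) OR (1 AND 1)) IMPLIES ((NOT 0 OR 0) XOR 1)) -> 0
  row 26 [11010]: (((1 AND NOT 1) OR (0 AND 1)) IMPLIES ((NOT 0 OR 1) XOR 0)) -> 1
  row 27 [11011]: (((1 AND NOT 1) OR (1 AND 1)) IMPLIES ((NOT 0 OR 1) XOR 1)) -> 0
  row 28 [11100]: (((1 AND NOT 0) OR (0 AND 1)) IMPLIES ((NOT 1 OR 0) XOR 0)) -> 0
  row 29 [11101]: (((1 AND NOT 0) OR (1 AND 1)) IMPLIES ((NOT 1 OR 0) XOR 1)) -> 1
  row 30 [11110]: (((1 AND NOT 1) OR (0 AND 1)) IMPLIES ((NOT 1 OR 1) XOR 0)) -> 1
  row 31 [11111]: (((1 AND NOT 1) OR (1 AND 1)) IMPLIES ((NOT 1 OR 1) XOR 1)) -> 0
Full result column, 4 rows per line (a,b,c fixed per line; d,e runs 00..11 left to right):
  rows 0-3 [a,b,c=000]: 1111  = hex F
  rows 4-7 [a,b,c=001]: 1111  = hex F
  rows 8-11 [a,b,c=010]: 1010  = hex A
  rows 12-15 [a,b,c=011]: 1110  = hex E
  rows 16-19 [a,b,c=100]: 1011  = hex B
  rows 20-23 [a,b,c=101]: 0111  = hex 7
  rows 24-27 [a,b,c=110]: 1010  = hex A
  rows 28-31 [a,b,c=111]: 0110  = hex 6
Output column (row 0 .. row 31) = 11111111101011101011011110100110
Output column grouped in 4s = 1111 1111 1010 1110 1011 0111 1010 0110 = 0xFFAEB7A6
Convert to decimal digit by digit (value = value*16 + digit):
  F -> 15
  15*16 + 15 (F) = 255
  255*16 + 10 (A) = 4090
  4090*16 + 14 (E) = 65454
  65454*16 + 11 (B) = 1047275
  1047275*16 + 7 = 16756407
  16756407*16 + 10 (A) = 268102522
  268102522*16 + 6 = 4289640358
Decimal = 4289640358

4289640358


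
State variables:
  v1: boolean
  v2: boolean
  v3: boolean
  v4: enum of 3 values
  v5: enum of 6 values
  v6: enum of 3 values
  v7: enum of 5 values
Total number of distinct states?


State space = product of domain sizes of all variables.
Domain sizes:
  v1 (boolean): 2
  v2 (boolean): 2
  v3 (boolean): 2
  v4 (enum of 3 values): 3
  v5 (enum of 6 values): 6
  v6 (enum of 3 values): 3
  v7 (enum of 5 values): 5
Product = 2 * 2 * 2 * 3 * 6 * 3 * 5 = 2160

2160


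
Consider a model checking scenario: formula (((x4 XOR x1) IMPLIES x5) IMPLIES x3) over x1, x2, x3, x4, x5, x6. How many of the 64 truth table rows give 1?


Formula: (((x4 XOR x1) IMPLIES x5) IMPLIES x3) over 6 vars (64 rows)
Evaluate each row (x1, x2, x3, x4, x5, x6 as bits, MSB first):
  row 0 [000000]: (((0 XOR 0) IMPLIES 0) IMPLIES 0) -> 0
  row 1 [000001]: (((0 XOR 0) IMPLIES 0) IMPLIES 0) -> 0
  row 2 [000010]: (((0 XOR 0) IMPLIES 1) IMPLIES 0) -> 0
  row 3 [000011]: (((0 XOR 0) IMPLIES 1) IMPLIES 0) -> 0
  row 4 [000100]: (((1 XOR 0) IMPLIES 0) IMPLIES 0) -> 1
  (every remaining row is evaluated the same way; all 64 results are listed next)
Full result column, 8 rows per line (x1,x2,x3 fixed per line; x4,x5,x6 runs 000..111 left to right):
  rows 0-7 [x1,x2,x3=000]: 00001100  (ones: 2)
  rows 8-15 [x1,x2,x3=001]: 11111111  (ones: 8)
  rows 16-23 [x1,x2,x3=010]: 00001100  (ones: 2)
  rows 24-31 [x1,x2,x3=011]: 11111111  (ones: 8)
  rows 32-39 [x1,x2,x3=100]: 11000000  (ones: 2)
  rows 40-47 [x1,x2,x3=101]: 11111111  (ones: 8)
  rows 48-55 [x1,x2,x3=110]: 11000000  (ones: 2)
  rows 56-63 [x1,x2,x3=111]: 11111111  (ones: 8)
Count of 1-rows = 2+8+2+8+2+8+2+8 = 40

40


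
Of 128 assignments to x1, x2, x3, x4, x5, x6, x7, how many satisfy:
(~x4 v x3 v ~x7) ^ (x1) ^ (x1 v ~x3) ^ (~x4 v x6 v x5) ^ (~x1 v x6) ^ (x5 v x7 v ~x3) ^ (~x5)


CNF with 7 clauses over 7 vars (128 assignments).
An assignment satisfies CNF iff every clause has >=1 true literal.
Check each row (bits = x1,x2,x3,x4,x5,x6,x7; clause T/F shown):
  row 0 [0000000]: clauses=TFTTTTT -> 0
  row 1 [0000001]: clauses=TFTTTTT -> 0
  row 2 [0000010]: clauses=TFTTTTT -> 0
  row 3 [0000011]: clauses=TFTTTTT -> 0
  row 4 [0000100]: clauses=TFTTTTF -> 0
  (every remaining row is evaluated the same way; all 128 results are listed next)
Full result column, 8 rows per line (x1,x2,x3,x4 fixed per line; x5,x6,x7 runs 000..111 left to right):
  rows 0-7 [x1,x2,x3,x4=0000]: 00000000  (ones: 0)
  rows 8-15 [x1,x2,x3,x4=0001]: 00000000  (ones: 0)
  rows 16-23 [x1,x2,x3,x4=0010]: 00000000  (ones: 0)
  rows 24-31 [x1,x2,x3,x4=0011]: 00000000  (ones: 0)
  rows 32-39 [x1,x2,x3,x4=0100]: 00000000  (ones: 0)
  rows 40-47 [x1,x2,x3,x4=0101]: 00000000  (ones: 0)
  rows 48-55 [x1,x2,x3,x4=0110]: 00000000  (ones: 0)
  rows 56-63 [x1,x2,x3,x4=0111]: 00000000  (ones: 0)
  rows 64-71 [x1,x2,x3,x4=1000]: 00110000  (ones: 2)
  rows 72-79 [x1,x2,x3,x4=1001]: 00100000  (ones: 1)
  rows 80-87 [x1,x2,x3,x4=1010]: 00010000  (ones: 1)
  rows 88-95 [x1,x2,x3,x4=1011]: 00010000  (ones: 1)
  rows 96-103 [x1,x2,x3,x4=1100]: 00110000  (ones: 2)
  rows 104-111 [x1,x2,x3,x4=1101]: 00100000  (ones: 1)
  rows 112-119 [x1,x2,x3,x4=1110]: 00010000  (ones: 1)
  rows 120-127 [x1,x2,x3,x4=1111]: 00010000  (ones: 1)
Satisfying assignments = 0+0+0+0+0+0+0+0+2+1+1+1+2+1+1+1 = 10

10


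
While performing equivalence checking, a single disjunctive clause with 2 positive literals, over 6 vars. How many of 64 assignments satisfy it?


Step 1: Total=2^6=64
Step 2: Unsat when all 2 false: 2^4=16
Step 3: Sat=64-16=48

48


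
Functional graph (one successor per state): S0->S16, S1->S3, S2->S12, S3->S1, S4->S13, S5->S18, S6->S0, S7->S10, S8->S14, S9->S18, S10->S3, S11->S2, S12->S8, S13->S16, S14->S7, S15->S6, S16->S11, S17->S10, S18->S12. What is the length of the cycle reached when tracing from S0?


Trace from S0 until a state repeats:
  S0 -> S16 -> S11 -> S2 -> S12 -> S8 -> S14 -> S7 -> S10 -> S3 -> S1 -> S3
S3 first seen at step 9, revisited at step 11.
Cycle length = 11 - 9 = 2

2


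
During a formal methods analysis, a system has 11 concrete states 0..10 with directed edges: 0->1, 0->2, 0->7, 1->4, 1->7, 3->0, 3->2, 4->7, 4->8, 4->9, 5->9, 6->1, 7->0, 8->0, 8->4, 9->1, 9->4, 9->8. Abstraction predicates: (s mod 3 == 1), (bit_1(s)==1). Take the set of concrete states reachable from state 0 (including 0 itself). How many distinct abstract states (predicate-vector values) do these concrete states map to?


BFS from 0:
Concrete reachable: {0, 1, 2, 4, 7, 8, 9}
Abstract via predicates (s mod 3 == 1), (bit_1(s)==1):
  (0,0) <- {0, 8, 9}
  (0,1) <- {2}
  (1,0) <- {1, 4}
  (1,1) <- {7}
Distinct abstract states = 4

4


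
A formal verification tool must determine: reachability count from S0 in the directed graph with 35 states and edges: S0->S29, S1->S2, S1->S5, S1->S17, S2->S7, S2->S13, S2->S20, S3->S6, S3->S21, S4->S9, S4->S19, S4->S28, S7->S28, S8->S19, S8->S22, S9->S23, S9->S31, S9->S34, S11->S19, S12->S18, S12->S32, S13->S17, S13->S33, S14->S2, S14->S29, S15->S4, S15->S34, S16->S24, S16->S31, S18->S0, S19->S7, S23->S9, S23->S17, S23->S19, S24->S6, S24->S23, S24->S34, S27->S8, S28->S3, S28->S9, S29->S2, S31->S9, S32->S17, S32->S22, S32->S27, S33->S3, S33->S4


BFS from S0:
  layer 0: {S0}
  layer 1: {S29}
  layer 2: {S2}
  layer 3: {S7, S13, S20}
  layer 4: {S17, S28, S33}
  layer 5: {S3, S4, S9}
  layer 6: {S6, S19, S21, S23, S31, S34}
Reachable set: {S0, S2, S3, S4, S6, S7, S9, S13, S17, S19, S20, S21, S23, S28, S29, S31, S33, S34}
Count = 18

18


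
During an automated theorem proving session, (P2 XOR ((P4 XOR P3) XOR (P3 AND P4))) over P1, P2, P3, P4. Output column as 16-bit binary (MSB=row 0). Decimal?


Formula: (P2 XOR ((P4 XOR P3) XOR (P3 AND P4))) over P1, P2, P3, P4 (16 rows)
Evaluate each row (bits = P1,P2,P3,P4, MSB first):
  row 0 [0000]: (0 XOR ((0 XOR 0) XOR (0 AND 0))) -> 0
  row 1 [0001]: (0 XOR ((1 XOR 0) XOR (0 AND 1))) -> 1
  row 2 [0010]: (0 XOR ((0 XOR 1) XOR (1 AND 0))) -> 1
  row 3 [0011]: (0 XOR ((1 XOR 1) XOR (1 AND 1))) -> 1
  row 4 [0100]: (1 XOR ((0 XOR 0) XOR (0 AND 0))) -> 1
  row 5 [0101]: (1 XOR ((1 XOR 0) XOR (0 AND 1))) -> 0
  row 6 [0110]: (1 XOR ((0 XOR 1) XOR (1 AND 0))) -> 0
  row 7 [0111]: (1 XOR ((1 XOR 1) XOR (1 AND 1))) -> 0
  row 8 [1000]: (0 XOR ((0 XOR 0) XOR (0 AND 0))) -> 0
  row 9 [1001]: (0 XOR ((1 XOR 0) XOR (0 AND 1))) -> 1
  row 10 [1010]: (0 XOR ((0 XOR 1) XOR (1 AND 0))) -> 1
  row 11 [1011]: (0 XOR ((1 XOR 1) XOR (1 AND 1))) -> 1
  row 12 [1100]: (1 XOR ((0 XOR 0) XOR (0 AND 0))) -> 1
  row 13 [1101]: (1 XOR ((1 XOR 0) XOR (0 AND 1))) -> 0
  row 14 [1110]: (1 XOR ((0 XOR 1) XOR (1 AND 0))) -> 0
  row 15 [1111]: (1 XOR ((1 XOR 1) XOR (1 AND 1))) -> 0
Full result column, 4 rows per line (P1,P2 fixed per line; P3,P4 runs 00..11 left to right):
  rows 0-3 [P1,P2=00]: 0111  = hex 7
  rows 4-7 [P1,P2=01]: 1000  = hex 8
  rows 8-11 [P1,P2=10]: 0111  = hex 7
  rows 12-15 [P1,P2=11]: 1000  = hex 8
Output column (row 0 .. row 15) = 0111100001111000
Output column grouped in 4s = 0111 1000 0111 1000 = 0x7878
Convert to decimal digit by digit (value = value*16 + digit):
  7 -> 7
  7*16 + 8 = 120
  120*16 + 7 = 1927
  1927*16 + 8 = 30840
Decimal = 30840

30840


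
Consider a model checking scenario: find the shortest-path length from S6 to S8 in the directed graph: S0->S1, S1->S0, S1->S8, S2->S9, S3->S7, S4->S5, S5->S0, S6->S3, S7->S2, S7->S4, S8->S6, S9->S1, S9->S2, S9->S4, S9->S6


BFS layer-by-layer from S6:
  dist 0: {S6}
  dist 1: {S3}
  dist 2: {S7}
  dist 3: {S2, S4}
  dist 4: {S5, S9}
  dist 5: {S0, S1}
  dist 6: {S8}
  -> S8 reached at distance 6
Shortest path length = 6

6


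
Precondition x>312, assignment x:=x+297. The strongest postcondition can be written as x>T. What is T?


Formula: sp(P, x:=E) = exists old_x. (x = E[old_x/x]) AND P[old_x/x] (old_x is the value of x before the assignment; eliminate old_x by solving x = E[old_x/x] for old_x)
Step 1: Precondition P: x>312, i.e. old_x > 312
Step 2: Assignment gives x = old_x + 297, so old_x = x - 297
Step 3: Substitute into P: x - 297 > 312
Step 4: Simplify: x > 312+297 = 609

609


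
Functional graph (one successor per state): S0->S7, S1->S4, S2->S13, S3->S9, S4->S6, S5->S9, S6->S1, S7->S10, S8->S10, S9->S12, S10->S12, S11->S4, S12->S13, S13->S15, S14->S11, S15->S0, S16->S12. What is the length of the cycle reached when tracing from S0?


Trace from S0 until a state repeats:
  S0 -> S7 -> S10 -> S12 -> S13 -> S15 -> S0
S0 first seen at step 0, revisited at step 6.
Cycle length = 6 - 0 = 6

6


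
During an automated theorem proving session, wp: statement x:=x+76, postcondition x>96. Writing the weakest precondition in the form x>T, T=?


Formula: wp(x:=E, P) = P[E/x] (substitute E for x in postcondition)
Step 1: Postcondition: x>96
Step 2: Substitute x+76 for x: x+76>96
Step 3: Solve for x: x > 96-76 = 20

20


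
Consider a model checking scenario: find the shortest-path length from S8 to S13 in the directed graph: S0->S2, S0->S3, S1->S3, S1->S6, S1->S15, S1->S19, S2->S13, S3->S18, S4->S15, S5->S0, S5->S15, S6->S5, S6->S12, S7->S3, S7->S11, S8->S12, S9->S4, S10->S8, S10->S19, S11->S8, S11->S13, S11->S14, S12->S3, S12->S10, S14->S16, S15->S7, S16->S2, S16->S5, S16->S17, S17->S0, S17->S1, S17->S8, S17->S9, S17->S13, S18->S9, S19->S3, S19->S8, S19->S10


BFS layer-by-layer from S8:
  dist 0: {S8}
  dist 1: {S12}
  dist 2: {S3, S10}
  dist 3: {S18, S19}
  dist 4: {S9}
  dist 5: {S4}
  dist 6: {S15}
  dist 7: {S7}
  dist 8: {S11}
  dist 9: {S13, S14}
  -> S13 reached at distance 9
Shortest path length = 9

9


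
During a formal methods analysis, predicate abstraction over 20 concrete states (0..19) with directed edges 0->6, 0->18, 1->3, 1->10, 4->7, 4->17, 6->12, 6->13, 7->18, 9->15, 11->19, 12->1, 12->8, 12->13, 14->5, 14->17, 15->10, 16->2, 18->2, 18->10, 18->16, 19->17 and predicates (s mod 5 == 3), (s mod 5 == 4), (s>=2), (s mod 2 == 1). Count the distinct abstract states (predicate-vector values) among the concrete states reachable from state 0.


BFS from 0:
Concrete reachable: {0, 1, 2, 3, 6, 8, 10, 12, 13, 16, 18}
Abstract via predicates (s mod 5 == 3), (s mod 5 == 4), (s>=2), (s mod 2 == 1):
  (0,0,0,0) <- {0}
  (0,0,0,1) <- {1}
  (0,0,1,0) <- {2, 6, 10, 12, 16}
  (1,0,1,0) <- {8, 18}
  (1,0,1,1) <- {3, 13}
Distinct abstract states = 5

5


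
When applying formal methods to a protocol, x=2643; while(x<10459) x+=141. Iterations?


Step 1: x goes from 2643 toward 10459 by 141; the body runs while x<10459, so iterations = ceil((bound-start)/step)
Step 2: Distance=7816
Step 3: ceil(7816/141)=56

56


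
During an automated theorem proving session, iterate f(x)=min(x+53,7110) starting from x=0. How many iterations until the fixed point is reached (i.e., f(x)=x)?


Step 1: x=0, cap=7110, increment=53
Step 2: x grows by 53 each step until capped at 7110; fixed point is x=7110
Step 3: iterations = ceil(7110/53) = 135

135


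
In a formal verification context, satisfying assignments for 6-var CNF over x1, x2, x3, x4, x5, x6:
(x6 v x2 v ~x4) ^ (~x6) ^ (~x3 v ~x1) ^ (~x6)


CNF with 4 clauses over 6 vars (64 assignments).
An assignment satisfies CNF iff every clause has >=1 true literal.
Check each row (bits = x1,x2,x3,x4,x5,x6; clause T/F shown):
  row 0 [000000]: clauses=TTTT -> 1
  row 1 [000001]: clauses=TFTF -> 0
  row 2 [000010]: clauses=TTTT -> 1
  row 3 [000011]: clauses=TFTF -> 0
  row 4 [000100]: clauses=FTTT -> 0
  (every remaining row is evaluated the same way; all 64 results are listed next)
Full result column, 8 rows per line (x1,x2,x3 fixed per line; x4,x5,x6 runs 000..111 left to right):
  rows 0-7 [x1,x2,x3=000]: 10100000  (ones: 2)
  rows 8-15 [x1,x2,x3=001]: 10100000  (ones: 2)
  rows 16-23 [x1,x2,x3=010]: 10101010  (ones: 4)
  rows 24-31 [x1,x2,x3=011]: 10101010  (ones: 4)
  rows 32-39 [x1,x2,x3=100]: 10100000  (ones: 2)
  rows 40-47 [x1,x2,x3=101]: 00000000  (ones: 0)
  rows 48-55 [x1,x2,x3=110]: 10101010  (ones: 4)
  rows 56-63 [x1,x2,x3=111]: 00000000  (ones: 0)
Satisfying assignments = 2+2+4+4+2+0+4+0 = 18

18


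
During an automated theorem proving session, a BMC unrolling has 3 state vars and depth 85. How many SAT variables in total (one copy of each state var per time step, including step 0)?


BMC unrolls to depth k, creating one copy of each state var for steps 0..k.
Step count = 85 + 1 = 86 (steps 0 through 85)
Vars per step = 3
Total = 3 * 86 = 258

258


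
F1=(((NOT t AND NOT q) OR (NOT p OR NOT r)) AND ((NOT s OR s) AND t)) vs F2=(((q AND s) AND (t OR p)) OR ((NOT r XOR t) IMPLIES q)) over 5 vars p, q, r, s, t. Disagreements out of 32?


F1 = (((NOT t AND NOT q) OR (NOT p OR NOT r)) AND ((NOT s OR s) AND t))
F2 = (((q AND s) AND (t OR p)) OR ((NOT r XOR t) IMPLIES q))
Evaluate both on each of 32 rows (bits = p,q,r,s,t):
  row 0 [00000]: F1=0 F2=0 -> 0
  row 1 [00001]: F1=1 F2=1 -> 0
  row 2 [00010]: F1=0 F2=0 -> 0
  row 3 [00011]: F1=1 F2=1 -> 0
  row 4 [00100]: F1=0 F2=1 (differ) -> 1
  row 5 [00101]: F1=1 F2=0 (differ) -> 1
  row 6 [00110]: F1=0 F2=1 (differ) -> 1
  row 7 [00111]: F1=1 F2=0 (differ) -> 1
  row 8 [01000]: F1=0 F2=1 (differ) -> 1
  row 9 [01001]: F1=1 F2=1 -> 0
  row 10 [01010]: F1=0 F2=1 (differ) -> 1
  row 11 [01011]: F1=1 F2=1 -> 0
  row 12 [01100]: F1=0 F2=1 (differ) -> 1
  row 13 [01101]: F1=1 F2=1 -> 0
  row 14 [01110]: F1=0 F2=1 (differ) -> 1
  row 15 [01111]: F1=1 F2=1 -> 0
  row 16 [10000]: F1=0 F2=0 -> 0
  row 17 [10001]: F1=1 F2=1 -> 0
  row 18 [10010]: F1=0 F2=0 -> 0
  row 19 [10011]: F1=1 F2=1 -> 0
  row 20 [10100]: F1=0 F2=1 (differ) -> 1
  row 21 [10101]: F1=0 F2=0 -> 0
  row 22 [10110]: F1=0 F2=1 (differ) -> 1
  row 23 [10111]: F1=0 F2=0 -> 0
  row 24 [11000]: F1=0 F2=1 (differ) -> 1
  row 25 [11001]: F1=1 F2=1 -> 0
  row 26 [11010]: F1=0 F2=1 (differ) -> 1
  row 27 [11011]: F1=1 F2=1 -> 0
  row 28 [11100]: F1=0 F2=1 (differ) -> 1
  row 29 [11101]: F1=0 F2=1 (differ) -> 1
  row 30 [11110]: F1=0 F2=1 (differ) -> 1
  row 31 [11111]: F1=0 F2=1 (differ) -> 1
Full result column, 8 rows per line (p,q fixed per line; r,s,t runs 000..111 left to right):
  rows 0-7 [p,q=00]: 00001111  (ones: 4)
  rows 8-15 [p,q=01]: 10101010  (ones: 4)
  rows 16-23 [p,q=10]: 00001010  (ones: 2)
  rows 24-31 [p,q=11]: 10101111  (ones: 6)
Disagreements = 4+4+2+6 = 16

16


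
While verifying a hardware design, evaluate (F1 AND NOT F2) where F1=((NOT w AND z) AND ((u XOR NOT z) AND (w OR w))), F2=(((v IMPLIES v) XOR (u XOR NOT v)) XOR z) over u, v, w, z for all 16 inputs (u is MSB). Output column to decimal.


F1 = ((NOT w AND z) AND ((u XOR NOT z) AND (w OR w)))
F2 = (((v IMPLIES v) XOR (u XOR NOT v)) XOR z)
Counterexample to F1=>F2 is where F1=1 and F2=0.
Evaluate each row (bits = u,v,w,z, MSB first):
  row 0 [0000]: F1=0 F2=0 -> F1&~F2 -> 0
  row 1 [0001]: F1=0 F2=1 -> F1&~F2 -> 0
  row 2 [0010]: F1=0 F2=0 -> F1&~F2 -> 0
  row 3 [0011]: F1=0 F2=1 -> F1&~F2 -> 0
  row 4 [0100]: F1=0 F2=1 -> F1&~F2 -> 0
  row 5 [0101]: F1=0 F2=0 -> F1&~F2 -> 0
  row 6 [0110]: F1=0 F2=1 -> F1&~F2 -> 0
  row 7 [0111]: F1=0 F2=0 -> F1&~F2 -> 0
  row 8 [1000]: F1=0 F2=1 -> F1&~F2 -> 0
  row 9 [1001]: F1=0 F2=0 -> F1&~F2 -> 0
  row 10 [1010]: F1=0 F2=1 -> F1&~F2 -> 0
  row 11 [1011]: F1=0 F2=0 -> F1&~F2 -> 0
  row 12 [1100]: F1=0 F2=0 -> F1&~F2 -> 0
  row 13 [1101]: F1=0 F2=1 -> F1&~F2 -> 0
  row 14 [1110]: F1=0 F2=0 -> F1&~F2 -> 0
  row 15 [1111]: F1=0 F2=1 -> F1&~F2 -> 0
Full result column, 4 rows per line (u,v fixed per line; w,z runs 00..11 left to right):
  rows 0-3 [u,v=00]: 0000  = hex 0
  rows 4-7 [u,v=01]: 0000  = hex 0
  rows 8-11 [u,v=10]: 0000  = hex 0
  rows 12-15 [u,v=11]: 0000  = hex 0
Counterexample vector (row 0 .. row 15) = 0000000000000000
Output column grouped in 4s = 0000 0000 0000 0000 = 0x0000
Convert to decimal digit by digit (value = value*16 + digit):
  0 -> 0
  0*16 + 0 = 0
  0*16 + 0 = 0
  0*16 + 0 = 0
Decimal = 0

0


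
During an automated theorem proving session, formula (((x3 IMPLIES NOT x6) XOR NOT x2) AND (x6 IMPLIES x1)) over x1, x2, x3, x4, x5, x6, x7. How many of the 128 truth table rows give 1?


Formula: (((x3 IMPLIES NOT x6) XOR NOT x2) AND (x6 IMPLIES x1)) over 7 vars (128 rows)
Evaluate each row (x1, x2, x3, x4, x5, x6, x7 as bits, MSB first):
  row 0 [0000000]: (((0 IMPLIES NOT 0) XOR NOT 0) AND (0 IMPLIES 0)) -> 0
  row 1 [0000001]: (((0 IMPLIES NOT 0) XOR NOT 0) AND (0 IMPLIES 0)) -> 0
  row 2 [0000010]: (((0 IMPLIES NOT 1) XOR NOT 0) AND (1 IMPLIES 0)) -> 0
  row 3 [0000011]: (((0 IMPLIES NOT 1) XOR NOT 0) AND (1 IMPLIES 0)) -> 0
  row 4 [0000100]: (((0 IMPLIES NOT 0) XOR NOT 0) AND (0 IMPLIES 0)) -> 0
  (every remaining row is evaluated the same way; all 128 results are listed next)
Full result column, 8 rows per line (x1,x2,x3,x4 fixed per line; x5,x6,x7 runs 000..111 left to right):
  rows 0-7 [x1,x2,x3,x4=0000]: 00000000  (ones: 0)
  rows 8-15 [x1,x2,x3,x4=0001]: 00000000  (ones: 0)
  rows 16-23 [x1,x2,x3,x4=0010]: 00000000  (ones: 0)
  rows 24-31 [x1,x2,x3,x4=0011]: 00000000  (ones: 0)
  rows 32-39 [x1,x2,x3,x4=0100]: 11001100  (ones: 4)
  rows 40-47 [x1,x2,x3,x4=0101]: 11001100  (ones: 4)
  rows 48-55 [x1,x2,x3,x4=0110]: 11001100  (ones: 4)
  rows 56-63 [x1,x2,x3,x4=0111]: 11001100  (ones: 4)
  rows 64-71 [x1,x2,x3,x4=1000]: 00000000  (ones: 0)
  rows 72-79 [x1,x2,x3,x4=1001]: 00000000  (ones: 0)
  rows 80-87 [x1,x2,x3,x4=1010]: 00110011  (ones: 4)
  rows 88-95 [x1,x2,x3,x4=1011]: 00110011  (ones: 4)
  rows 96-103 [x1,x2,x3,x4=1100]: 11111111  (ones: 8)
  rows 104-111 [x1,x2,x3,x4=1101]: 11111111  (ones: 8)
  rows 112-119 [x1,x2,x3,x4=1110]: 11001100  (ones: 4)
  rows 120-127 [x1,x2,x3,x4=1111]: 11001100  (ones: 4)
Count of 1-rows = 0+0+0+0+4+4+4+4+0+0+4+4+8+8+4+4 = 48

48
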